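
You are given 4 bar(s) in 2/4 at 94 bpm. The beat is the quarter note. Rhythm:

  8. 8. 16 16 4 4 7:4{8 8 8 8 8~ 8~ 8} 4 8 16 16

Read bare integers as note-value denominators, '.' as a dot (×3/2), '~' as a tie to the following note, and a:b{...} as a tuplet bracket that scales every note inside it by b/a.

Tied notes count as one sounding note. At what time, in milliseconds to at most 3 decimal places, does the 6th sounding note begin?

note 6 onset = 3b = 1914.894ms

1. 0.0ms @ 0 + 478.723ms (3/4)
2. 478.723ms @ 3/4 + 478.723ms (3/4)
3. 957.447ms @ 3/2 + 159.574ms (1/4)
4. 1117.021ms @ 7/4 + 159.574ms (1/4)
5. 1276.596ms @ 2 + 638.298ms (1)
6. 1914.894ms @ 3 + 638.298ms (1)
7. 2553.191ms @ 4 + 182.371ms (2/7)
8. 2735.562ms @ 30/7 + 182.371ms (2/7)
9. 2917.933ms @ 32/7 + 182.371ms (2/7)
10. 3100.304ms @ 34/7 + 182.371ms (2/7)
11. 3282.675ms @ 36/7 + 547.112ms (6/7)
12. 3829.787ms @ 6 + 638.298ms (1)
13. 4468.085ms @ 7 + 319.149ms (1/2)
14. 4787.234ms @ 15/2 + 159.574ms (1/4)
15. 4946.809ms @ 31/4 + 159.574ms (1/4)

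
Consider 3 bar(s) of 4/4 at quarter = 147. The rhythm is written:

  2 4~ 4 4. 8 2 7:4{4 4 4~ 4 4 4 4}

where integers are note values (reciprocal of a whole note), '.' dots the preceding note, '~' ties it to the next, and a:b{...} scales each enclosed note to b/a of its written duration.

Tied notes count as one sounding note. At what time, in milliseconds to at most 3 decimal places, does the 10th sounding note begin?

1. 0.0ms @ 0 + 816.327ms (2)
2. 816.327ms @ 2 + 816.327ms (2)
3. 1632.653ms @ 4 + 612.245ms (3/2)
4. 2244.898ms @ 11/2 + 204.082ms (1/2)
5. 2448.98ms @ 6 + 816.327ms (2)
6. 3265.306ms @ 8 + 233.236ms (4/7)
7. 3498.542ms @ 60/7 + 233.236ms (4/7)
8. 3731.778ms @ 64/7 + 466.472ms (8/7)
9. 4198.251ms @ 72/7 + 233.236ms (4/7)
10. 4431.487ms @ 76/7 + 233.236ms (4/7)
11. 4664.723ms @ 80/7 + 233.236ms (4/7)

note 10 onset = 76/7b = 4431.487ms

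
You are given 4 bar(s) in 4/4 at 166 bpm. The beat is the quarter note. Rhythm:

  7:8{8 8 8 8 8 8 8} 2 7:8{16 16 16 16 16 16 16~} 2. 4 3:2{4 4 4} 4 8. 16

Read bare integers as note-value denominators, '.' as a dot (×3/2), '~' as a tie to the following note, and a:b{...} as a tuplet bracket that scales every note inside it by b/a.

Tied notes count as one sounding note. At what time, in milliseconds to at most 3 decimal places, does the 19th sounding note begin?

note 19 onset = 40/3b = 4819.277ms

1. 0.0ms @ 0 + 206.54ms (4/7)
2. 206.54ms @ 4/7 + 206.54ms (4/7)
3. 413.081ms @ 8/7 + 206.54ms (4/7)
4. 619.621ms @ 12/7 + 206.54ms (4/7)
5. 826.162ms @ 16/7 + 206.54ms (4/7)
6. 1032.702ms @ 20/7 + 206.54ms (4/7)
7. 1239.243ms @ 24/7 + 206.54ms (4/7)
8. 1445.783ms @ 4 + 722.892ms (2)
9. 2168.675ms @ 6 + 103.27ms (2/7)
10. 2271.945ms @ 44/7 + 103.27ms (2/7)
11. 2375.215ms @ 46/7 + 103.27ms (2/7)
12. 2478.485ms @ 48/7 + 103.27ms (2/7)
13. 2581.756ms @ 50/7 + 103.27ms (2/7)
14. 2685.026ms @ 52/7 + 103.27ms (2/7)
15. 2788.296ms @ 54/7 + 1187.608ms (23/7)
16. 3975.904ms @ 11 + 361.446ms (1)
17. 4337.349ms @ 12 + 240.964ms (2/3)
18. 4578.313ms @ 38/3 + 240.964ms (2/3)
19. 4819.277ms @ 40/3 + 240.964ms (2/3)
20. 5060.241ms @ 14 + 361.446ms (1)
21. 5421.687ms @ 15 + 271.084ms (3/4)
22. 5692.771ms @ 63/4 + 90.361ms (1/4)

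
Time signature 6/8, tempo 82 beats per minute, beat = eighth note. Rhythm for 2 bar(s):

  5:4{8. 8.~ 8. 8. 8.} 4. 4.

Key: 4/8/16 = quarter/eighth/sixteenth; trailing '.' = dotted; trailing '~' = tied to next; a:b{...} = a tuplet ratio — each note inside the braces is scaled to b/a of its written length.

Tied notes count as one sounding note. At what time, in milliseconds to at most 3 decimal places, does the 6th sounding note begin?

note 6 onset = 9b = 6585.366ms

1. 0.0ms @ 0 + 878.049ms (6/5)
2. 878.049ms @ 6/5 + 1756.098ms (12/5)
3. 2634.146ms @ 18/5 + 878.049ms (6/5)
4. 3512.195ms @ 24/5 + 878.049ms (6/5)
5. 4390.244ms @ 6 + 2195.122ms (3)
6. 6585.366ms @ 9 + 2195.122ms (3)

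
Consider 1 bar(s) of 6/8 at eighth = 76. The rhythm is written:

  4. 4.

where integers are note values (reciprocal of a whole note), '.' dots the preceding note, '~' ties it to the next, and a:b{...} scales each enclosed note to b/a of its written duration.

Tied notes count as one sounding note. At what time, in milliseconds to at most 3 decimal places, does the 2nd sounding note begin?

1. 0.0ms @ 0 + 2368.421ms (3)
2. 2368.421ms @ 3 + 2368.421ms (3)

note 2 onset = 3b = 2368.421ms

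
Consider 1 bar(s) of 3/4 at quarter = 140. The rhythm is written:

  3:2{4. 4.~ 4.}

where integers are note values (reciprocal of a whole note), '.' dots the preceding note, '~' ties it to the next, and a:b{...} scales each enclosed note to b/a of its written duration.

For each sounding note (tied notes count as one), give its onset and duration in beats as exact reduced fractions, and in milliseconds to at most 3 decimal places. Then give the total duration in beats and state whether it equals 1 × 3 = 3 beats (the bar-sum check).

1) 0.0ms=0b +428.571ms=1b
2) 428.571ms=1b +857.143ms=2b
Σ=3b of 3 (140bpm 3/4) — PASS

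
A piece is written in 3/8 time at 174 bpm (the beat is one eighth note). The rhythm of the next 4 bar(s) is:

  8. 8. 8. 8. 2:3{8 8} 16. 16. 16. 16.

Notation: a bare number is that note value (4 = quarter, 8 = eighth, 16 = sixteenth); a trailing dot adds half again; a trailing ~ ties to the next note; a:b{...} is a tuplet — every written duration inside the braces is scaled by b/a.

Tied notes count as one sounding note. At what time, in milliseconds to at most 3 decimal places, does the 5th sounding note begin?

note 5 onset = 6b = 2068.966ms

1. 0.0ms @ 0 + 517.241ms (3/2)
2. 517.241ms @ 3/2 + 517.241ms (3/2)
3. 1034.483ms @ 3 + 517.241ms (3/2)
4. 1551.724ms @ 9/2 + 517.241ms (3/2)
5. 2068.966ms @ 6 + 517.241ms (3/2)
6. 2586.207ms @ 15/2 + 517.241ms (3/2)
7. 3103.448ms @ 9 + 258.621ms (3/4)
8. 3362.069ms @ 39/4 + 258.621ms (3/4)
9. 3620.69ms @ 21/2 + 258.621ms (3/4)
10. 3879.31ms @ 45/4 + 258.621ms (3/4)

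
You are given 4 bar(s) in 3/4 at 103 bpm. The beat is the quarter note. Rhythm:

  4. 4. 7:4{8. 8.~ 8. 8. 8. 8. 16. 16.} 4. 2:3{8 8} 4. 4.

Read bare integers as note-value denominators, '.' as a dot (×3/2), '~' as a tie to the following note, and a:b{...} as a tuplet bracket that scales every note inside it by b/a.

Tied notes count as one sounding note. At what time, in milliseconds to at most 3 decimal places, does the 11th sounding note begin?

note 11 onset = 15/2b = 4368.932ms

1. 0.0ms @ 0 + 873.786ms (3/2)
2. 873.786ms @ 3/2 + 873.786ms (3/2)
3. 1747.573ms @ 3 + 249.653ms (3/7)
4. 1997.226ms @ 24/7 + 499.307ms (6/7)
5. 2496.533ms @ 30/7 + 249.653ms (3/7)
6. 2746.186ms @ 33/7 + 249.653ms (3/7)
7. 2995.839ms @ 36/7 + 249.653ms (3/7)
8. 3245.492ms @ 39/7 + 124.827ms (3/14)
9. 3370.319ms @ 81/14 + 124.827ms (3/14)
10. 3495.146ms @ 6 + 873.786ms (3/2)
11. 4368.932ms @ 15/2 + 436.893ms (3/4)
12. 4805.825ms @ 33/4 + 436.893ms (3/4)
13. 5242.718ms @ 9 + 873.786ms (3/2)
14. 6116.505ms @ 21/2 + 873.786ms (3/2)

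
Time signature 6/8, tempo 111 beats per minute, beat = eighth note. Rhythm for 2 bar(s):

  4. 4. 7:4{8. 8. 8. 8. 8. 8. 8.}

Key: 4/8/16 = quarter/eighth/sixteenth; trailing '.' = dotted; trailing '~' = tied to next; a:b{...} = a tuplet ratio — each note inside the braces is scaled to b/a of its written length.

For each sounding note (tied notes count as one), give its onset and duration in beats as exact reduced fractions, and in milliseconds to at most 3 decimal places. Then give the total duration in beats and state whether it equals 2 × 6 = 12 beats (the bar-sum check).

1) 0.0ms=0b +1621.622ms=3b
2) 1621.622ms=3b +1621.622ms=3b
3) 3243.243ms=6b +463.32ms=6/7b
4) 3706.564ms=48/7b +463.32ms=6/7b
5) 4169.884ms=54/7b +463.32ms=6/7b
6) 4633.205ms=60/7b +463.32ms=6/7b
7) 5096.525ms=66/7b +463.32ms=6/7b
8) 5559.846ms=72/7b +463.32ms=6/7b
9) 6023.166ms=78/7b +463.32ms=6/7b
Σ=12b of 12 (111bpm 6/8) — PASS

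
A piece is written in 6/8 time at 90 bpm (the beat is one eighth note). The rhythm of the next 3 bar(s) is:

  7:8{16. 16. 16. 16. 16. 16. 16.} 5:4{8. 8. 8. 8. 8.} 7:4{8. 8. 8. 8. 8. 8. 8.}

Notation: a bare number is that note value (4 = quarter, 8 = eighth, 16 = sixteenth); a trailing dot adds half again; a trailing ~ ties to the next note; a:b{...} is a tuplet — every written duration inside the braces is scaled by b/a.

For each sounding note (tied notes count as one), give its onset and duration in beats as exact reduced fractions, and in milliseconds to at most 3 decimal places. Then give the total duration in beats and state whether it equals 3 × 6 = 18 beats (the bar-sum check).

1) 0.0ms=0b +571.429ms=6/7b
2) 571.429ms=6/7b +571.429ms=6/7b
3) 1142.857ms=12/7b +571.429ms=6/7b
4) 1714.286ms=18/7b +571.429ms=6/7b
5) 2285.714ms=24/7b +571.429ms=6/7b
6) 2857.143ms=30/7b +571.429ms=6/7b
7) 3428.571ms=36/7b +571.429ms=6/7b
8) 4000.0ms=6b +800.0ms=6/5b
9) 4800.0ms=36/5b +800.0ms=6/5b
10) 5600.0ms=42/5b +800.0ms=6/5b
11) 6400.0ms=48/5b +800.0ms=6/5b
12) 7200.0ms=54/5b +800.0ms=6/5b
13) 8000.0ms=12b +571.429ms=6/7b
14) 8571.429ms=90/7b +571.429ms=6/7b
15) 9142.857ms=96/7b +571.429ms=6/7b
16) 9714.286ms=102/7b +571.429ms=6/7b
17) 10285.714ms=108/7b +571.429ms=6/7b
18) 10857.143ms=114/7b +571.429ms=6/7b
19) 11428.571ms=120/7b +571.429ms=6/7b
Σ=18b of 18 (90bpm 6/8) — PASS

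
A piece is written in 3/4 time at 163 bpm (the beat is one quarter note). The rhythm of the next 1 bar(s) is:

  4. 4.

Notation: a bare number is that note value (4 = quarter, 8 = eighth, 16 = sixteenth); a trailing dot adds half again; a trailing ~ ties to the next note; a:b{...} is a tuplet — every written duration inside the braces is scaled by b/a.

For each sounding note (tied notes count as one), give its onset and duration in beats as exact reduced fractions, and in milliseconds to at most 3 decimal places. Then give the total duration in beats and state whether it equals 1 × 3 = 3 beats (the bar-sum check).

1) 0.0ms=0b +552.147ms=3/2b
2) 552.147ms=3/2b +552.147ms=3/2b
Σ=3b of 3 (163bpm 3/4) — PASS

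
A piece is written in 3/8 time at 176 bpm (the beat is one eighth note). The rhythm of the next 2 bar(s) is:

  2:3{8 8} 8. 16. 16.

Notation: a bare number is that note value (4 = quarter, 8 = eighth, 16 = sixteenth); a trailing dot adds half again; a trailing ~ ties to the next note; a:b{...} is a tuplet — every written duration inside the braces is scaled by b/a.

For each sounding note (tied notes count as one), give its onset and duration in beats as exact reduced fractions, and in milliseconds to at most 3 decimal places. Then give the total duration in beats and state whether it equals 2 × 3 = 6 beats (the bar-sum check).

1) 0.0ms=0b +511.364ms=3/2b
2) 511.364ms=3/2b +511.364ms=3/2b
3) 1022.727ms=3b +511.364ms=3/2b
4) 1534.091ms=9/2b +255.682ms=3/4b
5) 1789.773ms=21/4b +255.682ms=3/4b
Σ=6b of 6 (176bpm 3/8) — PASS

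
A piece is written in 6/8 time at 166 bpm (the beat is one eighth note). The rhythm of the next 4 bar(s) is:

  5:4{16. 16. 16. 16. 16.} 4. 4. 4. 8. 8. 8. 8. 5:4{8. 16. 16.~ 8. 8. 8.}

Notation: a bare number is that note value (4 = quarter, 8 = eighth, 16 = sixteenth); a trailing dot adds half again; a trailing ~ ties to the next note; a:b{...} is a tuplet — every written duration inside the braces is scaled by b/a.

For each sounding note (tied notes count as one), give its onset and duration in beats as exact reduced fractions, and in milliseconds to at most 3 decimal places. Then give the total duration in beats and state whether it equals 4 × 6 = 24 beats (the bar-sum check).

1) 0.0ms=0b +216.867ms=3/5b
2) 216.867ms=3/5b +216.867ms=3/5b
3) 433.735ms=6/5b +216.867ms=3/5b
4) 650.602ms=9/5b +216.867ms=3/5b
5) 867.47ms=12/5b +216.867ms=3/5b
6) 1084.337ms=3b +1084.337ms=3b
7) 2168.675ms=6b +1084.337ms=3b
8) 3253.012ms=9b +1084.337ms=3b
9) 4337.349ms=12b +542.169ms=3/2b
10) 4879.518ms=27/2b +542.169ms=3/2b
11) 5421.687ms=15b +542.169ms=3/2b
12) 5963.855ms=33/2b +542.169ms=3/2b
13) 6506.024ms=18b +433.735ms=6/5b
14) 6939.759ms=96/5b +216.867ms=3/5b
15) 7156.627ms=99/5b +650.602ms=9/5b
16) 7807.229ms=108/5b +433.735ms=6/5b
17) 8240.964ms=114/5b +433.735ms=6/5b
Σ=24b of 24 (166bpm 6/8) — PASS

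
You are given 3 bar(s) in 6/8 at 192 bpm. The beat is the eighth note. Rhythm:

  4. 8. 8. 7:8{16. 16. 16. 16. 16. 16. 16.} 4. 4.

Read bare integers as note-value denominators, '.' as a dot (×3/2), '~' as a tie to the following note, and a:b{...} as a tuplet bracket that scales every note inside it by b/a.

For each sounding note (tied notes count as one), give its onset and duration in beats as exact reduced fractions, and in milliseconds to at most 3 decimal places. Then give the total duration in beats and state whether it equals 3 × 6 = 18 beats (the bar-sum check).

1) 0.0ms=0b +937.5ms=3b
2) 937.5ms=3b +468.75ms=3/2b
3) 1406.25ms=9/2b +468.75ms=3/2b
4) 1875.0ms=6b +267.857ms=6/7b
5) 2142.857ms=48/7b +267.857ms=6/7b
6) 2410.714ms=54/7b +267.857ms=6/7b
7) 2678.571ms=60/7b +267.857ms=6/7b
8) 2946.429ms=66/7b +267.857ms=6/7b
9) 3214.286ms=72/7b +267.857ms=6/7b
10) 3482.143ms=78/7b +267.857ms=6/7b
11) 3750.0ms=12b +937.5ms=3b
12) 4687.5ms=15b +937.5ms=3b
Σ=18b of 18 (192bpm 6/8) — PASS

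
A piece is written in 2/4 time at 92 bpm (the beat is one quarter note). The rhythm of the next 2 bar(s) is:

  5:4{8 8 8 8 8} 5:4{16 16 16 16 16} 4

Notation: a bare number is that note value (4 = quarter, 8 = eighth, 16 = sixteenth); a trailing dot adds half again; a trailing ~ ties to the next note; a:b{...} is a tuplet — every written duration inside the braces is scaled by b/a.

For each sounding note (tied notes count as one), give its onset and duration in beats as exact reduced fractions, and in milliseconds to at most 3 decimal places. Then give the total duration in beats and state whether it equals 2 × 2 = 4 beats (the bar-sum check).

1) 0.0ms=0b +260.87ms=2/5b
2) 260.87ms=2/5b +260.87ms=2/5b
3) 521.739ms=4/5b +260.87ms=2/5b
4) 782.609ms=6/5b +260.87ms=2/5b
5) 1043.478ms=8/5b +260.87ms=2/5b
6) 1304.348ms=2b +130.435ms=1/5b
7) 1434.783ms=11/5b +130.435ms=1/5b
8) 1565.217ms=12/5b +130.435ms=1/5b
9) 1695.652ms=13/5b +130.435ms=1/5b
10) 1826.087ms=14/5b +130.435ms=1/5b
11) 1956.522ms=3b +652.174ms=1b
Σ=4b of 4 (92bpm 2/4) — PASS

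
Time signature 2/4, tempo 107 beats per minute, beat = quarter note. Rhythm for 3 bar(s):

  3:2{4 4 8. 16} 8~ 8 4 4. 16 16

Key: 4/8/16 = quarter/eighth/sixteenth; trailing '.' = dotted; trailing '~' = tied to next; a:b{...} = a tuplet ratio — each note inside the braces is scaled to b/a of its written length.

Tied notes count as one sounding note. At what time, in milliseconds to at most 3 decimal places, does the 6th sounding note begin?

1. 0.0ms @ 0 + 373.832ms (2/3)
2. 373.832ms @ 2/3 + 373.832ms (2/3)
3. 747.664ms @ 4/3 + 280.374ms (1/2)
4. 1028.037ms @ 11/6 + 93.458ms (1/6)
5. 1121.495ms @ 2 + 560.748ms (1)
6. 1682.243ms @ 3 + 560.748ms (1)
7. 2242.991ms @ 4 + 841.121ms (3/2)
8. 3084.112ms @ 11/2 + 140.187ms (1/4)
9. 3224.299ms @ 23/4 + 140.187ms (1/4)

note 6 onset = 3b = 1682.243ms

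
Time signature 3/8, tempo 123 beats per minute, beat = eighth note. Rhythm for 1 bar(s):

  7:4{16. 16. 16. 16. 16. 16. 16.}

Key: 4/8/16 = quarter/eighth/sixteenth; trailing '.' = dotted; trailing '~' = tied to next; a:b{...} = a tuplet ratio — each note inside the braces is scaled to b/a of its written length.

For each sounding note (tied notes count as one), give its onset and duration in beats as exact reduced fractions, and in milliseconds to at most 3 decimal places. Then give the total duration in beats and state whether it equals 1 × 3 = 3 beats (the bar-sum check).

1) 0.0ms=0b +209.059ms=3/7b
2) 209.059ms=3/7b +209.059ms=3/7b
3) 418.118ms=6/7b +209.059ms=3/7b
4) 627.178ms=9/7b +209.059ms=3/7b
5) 836.237ms=12/7b +209.059ms=3/7b
6) 1045.296ms=15/7b +209.059ms=3/7b
7) 1254.355ms=18/7b +209.059ms=3/7b
Σ=3b of 3 (123bpm 3/8) — PASS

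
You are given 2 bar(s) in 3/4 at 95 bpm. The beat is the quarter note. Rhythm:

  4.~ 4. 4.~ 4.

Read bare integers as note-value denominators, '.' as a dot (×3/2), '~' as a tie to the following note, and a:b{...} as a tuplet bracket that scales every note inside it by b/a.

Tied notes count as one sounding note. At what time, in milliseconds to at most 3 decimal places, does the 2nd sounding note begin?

1. 0.0ms @ 0 + 1894.737ms (3)
2. 1894.737ms @ 3 + 1894.737ms (3)

note 2 onset = 3b = 1894.737ms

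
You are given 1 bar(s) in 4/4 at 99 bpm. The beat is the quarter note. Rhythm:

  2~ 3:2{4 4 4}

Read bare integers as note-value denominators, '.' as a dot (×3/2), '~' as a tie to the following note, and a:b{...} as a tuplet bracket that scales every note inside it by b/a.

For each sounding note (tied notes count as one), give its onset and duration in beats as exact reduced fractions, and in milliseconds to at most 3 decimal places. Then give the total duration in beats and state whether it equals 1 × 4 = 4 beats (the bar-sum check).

1) 0.0ms=0b +1616.162ms=8/3b
2) 1616.162ms=8/3b +404.04ms=2/3b
3) 2020.202ms=10/3b +404.04ms=2/3b
Σ=4b of 4 (99bpm 4/4) — PASS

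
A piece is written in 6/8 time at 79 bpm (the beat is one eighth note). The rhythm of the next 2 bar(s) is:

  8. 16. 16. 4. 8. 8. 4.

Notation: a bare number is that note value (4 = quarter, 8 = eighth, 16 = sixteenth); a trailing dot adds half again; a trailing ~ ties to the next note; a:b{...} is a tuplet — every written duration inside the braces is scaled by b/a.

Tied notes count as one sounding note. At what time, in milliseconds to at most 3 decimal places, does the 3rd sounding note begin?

1. 0.0ms @ 0 + 1139.241ms (3/2)
2. 1139.241ms @ 3/2 + 569.62ms (3/4)
3. 1708.861ms @ 9/4 + 569.62ms (3/4)
4. 2278.481ms @ 3 + 2278.481ms (3)
5. 4556.962ms @ 6 + 1139.241ms (3/2)
6. 5696.203ms @ 15/2 + 1139.241ms (3/2)
7. 6835.443ms @ 9 + 2278.481ms (3)

note 3 onset = 9/4b = 1708.861ms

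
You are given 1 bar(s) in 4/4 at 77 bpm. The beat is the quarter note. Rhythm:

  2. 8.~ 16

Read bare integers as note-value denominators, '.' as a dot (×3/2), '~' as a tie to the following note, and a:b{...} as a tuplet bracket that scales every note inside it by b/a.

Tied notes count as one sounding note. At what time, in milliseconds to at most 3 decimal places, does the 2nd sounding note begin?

note 2 onset = 3b = 2337.662ms

1. 0.0ms @ 0 + 2337.662ms (3)
2. 2337.662ms @ 3 + 779.221ms (1)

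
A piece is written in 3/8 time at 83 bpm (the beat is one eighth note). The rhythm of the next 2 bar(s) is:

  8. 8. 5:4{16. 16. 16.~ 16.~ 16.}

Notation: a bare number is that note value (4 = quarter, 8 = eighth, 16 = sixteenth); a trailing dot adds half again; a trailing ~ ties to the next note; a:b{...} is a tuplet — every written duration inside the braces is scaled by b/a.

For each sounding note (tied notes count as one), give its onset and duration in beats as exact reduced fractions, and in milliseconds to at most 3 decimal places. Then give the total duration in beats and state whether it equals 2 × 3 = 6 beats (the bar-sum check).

1) 0.0ms=0b +1084.337ms=3/2b
2) 1084.337ms=3/2b +1084.337ms=3/2b
3) 2168.675ms=3b +433.735ms=3/5b
4) 2602.41ms=18/5b +433.735ms=3/5b
5) 3036.145ms=21/5b +1301.205ms=9/5b
Σ=6b of 6 (83bpm 3/8) — PASS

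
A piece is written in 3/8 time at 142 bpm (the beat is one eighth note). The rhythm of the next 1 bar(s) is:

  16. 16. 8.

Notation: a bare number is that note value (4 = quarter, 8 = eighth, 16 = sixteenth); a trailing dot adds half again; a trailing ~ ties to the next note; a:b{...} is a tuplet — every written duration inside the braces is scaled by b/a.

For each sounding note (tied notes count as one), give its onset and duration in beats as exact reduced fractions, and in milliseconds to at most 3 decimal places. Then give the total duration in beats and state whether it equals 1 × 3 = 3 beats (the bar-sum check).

1) 0.0ms=0b +316.901ms=3/4b
2) 316.901ms=3/4b +316.901ms=3/4b
3) 633.803ms=3/2b +633.803ms=3/2b
Σ=3b of 3 (142bpm 3/8) — PASS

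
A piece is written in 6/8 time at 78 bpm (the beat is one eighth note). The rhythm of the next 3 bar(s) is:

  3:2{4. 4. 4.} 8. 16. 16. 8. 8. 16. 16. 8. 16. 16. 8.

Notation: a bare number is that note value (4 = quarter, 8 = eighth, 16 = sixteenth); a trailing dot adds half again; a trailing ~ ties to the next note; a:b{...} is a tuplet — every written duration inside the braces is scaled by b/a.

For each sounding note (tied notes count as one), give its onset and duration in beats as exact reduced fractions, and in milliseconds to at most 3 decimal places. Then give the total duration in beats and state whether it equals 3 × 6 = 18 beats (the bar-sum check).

1) 0.0ms=0b +1538.462ms=2b
2) 1538.462ms=2b +1538.462ms=2b
3) 3076.923ms=4b +1538.462ms=2b
4) 4615.385ms=6b +1153.846ms=3/2b
5) 5769.231ms=15/2b +576.923ms=3/4b
6) 6346.154ms=33/4b +576.923ms=3/4b
7) 6923.077ms=9b +1153.846ms=3/2b
8) 8076.923ms=21/2b +1153.846ms=3/2b
9) 9230.769ms=12b +576.923ms=3/4b
10) 9807.692ms=51/4b +576.923ms=3/4b
11) 10384.615ms=27/2b +1153.846ms=3/2b
12) 11538.462ms=15b +576.923ms=3/4b
13) 12115.385ms=63/4b +576.923ms=3/4b
14) 12692.308ms=33/2b +1153.846ms=3/2b
Σ=18b of 18 (78bpm 6/8) — PASS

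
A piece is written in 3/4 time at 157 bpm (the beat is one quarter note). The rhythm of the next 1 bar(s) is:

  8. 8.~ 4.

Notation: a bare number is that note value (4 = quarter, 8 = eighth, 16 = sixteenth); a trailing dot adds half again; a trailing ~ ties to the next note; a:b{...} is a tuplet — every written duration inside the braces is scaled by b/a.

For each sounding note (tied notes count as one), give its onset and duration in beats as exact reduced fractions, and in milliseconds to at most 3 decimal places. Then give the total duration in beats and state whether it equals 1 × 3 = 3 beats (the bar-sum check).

1) 0.0ms=0b +286.624ms=3/4b
2) 286.624ms=3/4b +859.873ms=9/4b
Σ=3b of 3 (157bpm 3/4) — PASS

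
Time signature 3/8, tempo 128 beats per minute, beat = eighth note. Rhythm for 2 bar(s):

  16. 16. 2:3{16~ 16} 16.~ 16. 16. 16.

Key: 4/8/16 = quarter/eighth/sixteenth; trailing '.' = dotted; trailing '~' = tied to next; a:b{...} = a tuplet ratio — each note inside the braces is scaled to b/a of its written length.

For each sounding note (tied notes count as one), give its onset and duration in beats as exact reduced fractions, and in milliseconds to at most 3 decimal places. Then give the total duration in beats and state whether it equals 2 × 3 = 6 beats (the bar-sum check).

1) 0.0ms=0b +351.562ms=3/4b
2) 351.562ms=3/4b +351.562ms=3/4b
3) 703.125ms=3/2b +703.125ms=3/2b
4) 1406.25ms=3b +703.125ms=3/2b
5) 2109.375ms=9/2b +351.562ms=3/4b
6) 2460.938ms=21/4b +351.562ms=3/4b
Σ=6b of 6 (128bpm 3/8) — PASS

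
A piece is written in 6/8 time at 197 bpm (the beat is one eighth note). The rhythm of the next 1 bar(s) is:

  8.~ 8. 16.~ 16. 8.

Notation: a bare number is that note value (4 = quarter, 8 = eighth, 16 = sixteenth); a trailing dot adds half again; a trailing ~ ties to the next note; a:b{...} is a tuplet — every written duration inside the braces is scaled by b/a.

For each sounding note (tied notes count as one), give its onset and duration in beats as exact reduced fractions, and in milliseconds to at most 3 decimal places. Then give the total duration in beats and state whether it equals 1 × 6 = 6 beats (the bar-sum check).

1) 0.0ms=0b +913.706ms=3b
2) 913.706ms=3b +456.853ms=3/2b
3) 1370.558ms=9/2b +456.853ms=3/2b
Σ=6b of 6 (197bpm 6/8) — PASS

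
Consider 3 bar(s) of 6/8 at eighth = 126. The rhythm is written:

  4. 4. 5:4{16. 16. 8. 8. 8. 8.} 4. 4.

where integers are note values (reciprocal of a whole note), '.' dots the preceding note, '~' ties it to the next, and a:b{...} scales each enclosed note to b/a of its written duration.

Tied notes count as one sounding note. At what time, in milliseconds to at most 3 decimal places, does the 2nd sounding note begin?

1. 0.0ms @ 0 + 1428.571ms (3)
2. 1428.571ms @ 3 + 1428.571ms (3)
3. 2857.143ms @ 6 + 285.714ms (3/5)
4. 3142.857ms @ 33/5 + 285.714ms (3/5)
5. 3428.571ms @ 36/5 + 571.429ms (6/5)
6. 4000.0ms @ 42/5 + 571.429ms (6/5)
7. 4571.429ms @ 48/5 + 571.429ms (6/5)
8. 5142.857ms @ 54/5 + 571.429ms (6/5)
9. 5714.286ms @ 12 + 1428.571ms (3)
10. 7142.857ms @ 15 + 1428.571ms (3)

note 2 onset = 3b = 1428.571ms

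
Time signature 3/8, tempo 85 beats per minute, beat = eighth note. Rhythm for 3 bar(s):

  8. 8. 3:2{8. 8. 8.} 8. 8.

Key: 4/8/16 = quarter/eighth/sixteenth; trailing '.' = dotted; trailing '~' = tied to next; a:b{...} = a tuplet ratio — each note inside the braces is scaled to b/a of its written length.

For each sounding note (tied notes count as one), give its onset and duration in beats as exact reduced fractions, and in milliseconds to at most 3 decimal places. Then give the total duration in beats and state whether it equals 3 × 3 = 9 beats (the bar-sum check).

1) 0.0ms=0b +1058.824ms=3/2b
2) 1058.824ms=3/2b +1058.824ms=3/2b
3) 2117.647ms=3b +705.882ms=1b
4) 2823.529ms=4b +705.882ms=1b
5) 3529.412ms=5b +705.882ms=1b
6) 4235.294ms=6b +1058.824ms=3/2b
7) 5294.118ms=15/2b +1058.824ms=3/2b
Σ=9b of 9 (85bpm 3/8) — PASS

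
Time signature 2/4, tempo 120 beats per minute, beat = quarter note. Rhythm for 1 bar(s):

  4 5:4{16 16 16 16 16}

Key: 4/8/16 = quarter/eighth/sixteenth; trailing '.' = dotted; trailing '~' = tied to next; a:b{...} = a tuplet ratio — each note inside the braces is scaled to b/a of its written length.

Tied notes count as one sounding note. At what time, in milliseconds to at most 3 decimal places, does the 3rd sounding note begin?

1. 0.0ms @ 0 + 500.0ms (1)
2. 500.0ms @ 1 + 100.0ms (1/5)
3. 600.0ms @ 6/5 + 100.0ms (1/5)
4. 700.0ms @ 7/5 + 100.0ms (1/5)
5. 800.0ms @ 8/5 + 100.0ms (1/5)
6. 900.0ms @ 9/5 + 100.0ms (1/5)

note 3 onset = 6/5b = 600.0ms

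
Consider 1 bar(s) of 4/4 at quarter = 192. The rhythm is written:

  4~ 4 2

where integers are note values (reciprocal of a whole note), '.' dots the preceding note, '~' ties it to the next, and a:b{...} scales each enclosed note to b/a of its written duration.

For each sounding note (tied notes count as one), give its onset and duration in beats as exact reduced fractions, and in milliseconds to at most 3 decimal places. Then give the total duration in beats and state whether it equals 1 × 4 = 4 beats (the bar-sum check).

1) 0.0ms=0b +625.0ms=2b
2) 625.0ms=2b +625.0ms=2b
Σ=4b of 4 (192bpm 4/4) — PASS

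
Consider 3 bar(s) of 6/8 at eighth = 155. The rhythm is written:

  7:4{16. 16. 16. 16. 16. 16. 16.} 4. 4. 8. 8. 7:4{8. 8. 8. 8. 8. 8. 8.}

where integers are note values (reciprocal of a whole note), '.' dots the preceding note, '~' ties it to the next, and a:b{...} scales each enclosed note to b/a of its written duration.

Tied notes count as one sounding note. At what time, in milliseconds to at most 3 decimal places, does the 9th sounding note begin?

note 9 onset = 6b = 2322.581ms

1. 0.0ms @ 0 + 165.899ms (3/7)
2. 165.899ms @ 3/7 + 165.899ms (3/7)
3. 331.797ms @ 6/7 + 165.899ms (3/7)
4. 497.696ms @ 9/7 + 165.899ms (3/7)
5. 663.594ms @ 12/7 + 165.899ms (3/7)
6. 829.493ms @ 15/7 + 165.899ms (3/7)
7. 995.392ms @ 18/7 + 165.899ms (3/7)
8. 1161.29ms @ 3 + 1161.29ms (3)
9. 2322.581ms @ 6 + 1161.29ms (3)
10. 3483.871ms @ 9 + 580.645ms (3/2)
11. 4064.516ms @ 21/2 + 580.645ms (3/2)
12. 4645.161ms @ 12 + 331.797ms (6/7)
13. 4976.959ms @ 90/7 + 331.797ms (6/7)
14. 5308.756ms @ 96/7 + 331.797ms (6/7)
15. 5640.553ms @ 102/7 + 331.797ms (6/7)
16. 5972.35ms @ 108/7 + 331.797ms (6/7)
17. 6304.147ms @ 114/7 + 331.797ms (6/7)
18. 6635.945ms @ 120/7 + 331.797ms (6/7)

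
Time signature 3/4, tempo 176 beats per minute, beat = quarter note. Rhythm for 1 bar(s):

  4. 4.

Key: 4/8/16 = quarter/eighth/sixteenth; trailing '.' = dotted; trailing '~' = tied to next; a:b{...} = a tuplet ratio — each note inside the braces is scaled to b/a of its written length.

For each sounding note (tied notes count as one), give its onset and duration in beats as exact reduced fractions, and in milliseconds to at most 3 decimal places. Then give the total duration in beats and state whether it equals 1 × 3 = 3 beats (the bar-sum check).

1) 0.0ms=0b +511.364ms=3/2b
2) 511.364ms=3/2b +511.364ms=3/2b
Σ=3b of 3 (176bpm 3/4) — PASS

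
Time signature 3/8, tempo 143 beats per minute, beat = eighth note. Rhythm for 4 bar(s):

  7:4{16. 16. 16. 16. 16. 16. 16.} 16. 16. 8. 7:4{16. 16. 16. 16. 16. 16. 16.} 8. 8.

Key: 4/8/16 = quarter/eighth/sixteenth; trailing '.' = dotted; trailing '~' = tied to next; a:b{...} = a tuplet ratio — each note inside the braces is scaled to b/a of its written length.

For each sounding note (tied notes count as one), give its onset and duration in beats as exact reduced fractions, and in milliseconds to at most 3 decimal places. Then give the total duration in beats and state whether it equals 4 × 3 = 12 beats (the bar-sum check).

1) 0.0ms=0b +179.82ms=3/7b
2) 179.82ms=3/7b +179.82ms=3/7b
3) 359.64ms=6/7b +179.82ms=3/7b
4) 539.461ms=9/7b +179.82ms=3/7b
5) 719.281ms=12/7b +179.82ms=3/7b
6) 899.101ms=15/7b +179.82ms=3/7b
7) 1078.921ms=18/7b +179.82ms=3/7b
8) 1258.741ms=3b +314.685ms=3/4b
9) 1573.427ms=15/4b +314.685ms=3/4b
10) 1888.112ms=9/2b +629.371ms=3/2b
11) 2517.483ms=6b +179.82ms=3/7b
12) 2697.303ms=45/7b +179.82ms=3/7b
13) 2877.123ms=48/7b +179.82ms=3/7b
14) 3056.943ms=51/7b +179.82ms=3/7b
15) 3236.763ms=54/7b +179.82ms=3/7b
16) 3416.583ms=57/7b +179.82ms=3/7b
17) 3596.404ms=60/7b +179.82ms=3/7b
18) 3776.224ms=9b +629.371ms=3/2b
19) 4405.594ms=21/2b +629.371ms=3/2b
Σ=12b of 12 (143bpm 3/8) — PASS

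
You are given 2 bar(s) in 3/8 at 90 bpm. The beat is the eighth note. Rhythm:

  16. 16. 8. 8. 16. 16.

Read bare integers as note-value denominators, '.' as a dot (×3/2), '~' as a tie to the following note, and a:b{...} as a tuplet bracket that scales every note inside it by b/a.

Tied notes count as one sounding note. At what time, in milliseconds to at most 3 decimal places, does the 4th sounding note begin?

1. 0.0ms @ 0 + 500.0ms (3/4)
2. 500.0ms @ 3/4 + 500.0ms (3/4)
3. 1000.0ms @ 3/2 + 1000.0ms (3/2)
4. 2000.0ms @ 3 + 1000.0ms (3/2)
5. 3000.0ms @ 9/2 + 500.0ms (3/4)
6. 3500.0ms @ 21/4 + 500.0ms (3/4)

note 4 onset = 3b = 2000.0ms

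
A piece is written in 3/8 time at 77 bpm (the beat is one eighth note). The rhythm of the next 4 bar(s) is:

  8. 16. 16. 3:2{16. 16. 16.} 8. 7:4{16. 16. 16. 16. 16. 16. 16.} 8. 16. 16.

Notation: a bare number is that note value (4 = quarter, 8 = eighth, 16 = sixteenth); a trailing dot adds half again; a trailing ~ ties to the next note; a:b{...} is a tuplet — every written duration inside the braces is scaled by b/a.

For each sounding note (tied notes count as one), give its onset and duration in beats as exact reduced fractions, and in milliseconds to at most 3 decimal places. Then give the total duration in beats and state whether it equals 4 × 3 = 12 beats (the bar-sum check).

1) 0.0ms=0b +1168.831ms=3/2b
2) 1168.831ms=3/2b +584.416ms=3/4b
3) 1753.247ms=9/4b +584.416ms=3/4b
4) 2337.662ms=3b +389.61ms=1/2b
5) 2727.273ms=7/2b +389.61ms=1/2b
6) 3116.883ms=4b +389.61ms=1/2b
7) 3506.494ms=9/2b +1168.831ms=3/2b
8) 4675.325ms=6b +333.952ms=3/7b
9) 5009.276ms=45/7b +333.952ms=3/7b
10) 5343.228ms=48/7b +333.952ms=3/7b
11) 5677.18ms=51/7b +333.952ms=3/7b
12) 6011.132ms=54/7b +333.952ms=3/7b
13) 6345.083ms=57/7b +333.952ms=3/7b
14) 6679.035ms=60/7b +333.952ms=3/7b
15) 7012.987ms=9b +1168.831ms=3/2b
16) 8181.818ms=21/2b +584.416ms=3/4b
17) 8766.234ms=45/4b +584.416ms=3/4b
Σ=12b of 12 (77bpm 3/8) — PASS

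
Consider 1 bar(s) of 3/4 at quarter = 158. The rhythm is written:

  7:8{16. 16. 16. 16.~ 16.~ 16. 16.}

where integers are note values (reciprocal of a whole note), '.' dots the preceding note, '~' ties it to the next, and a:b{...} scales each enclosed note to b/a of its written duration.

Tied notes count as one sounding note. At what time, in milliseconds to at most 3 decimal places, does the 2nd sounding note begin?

1. 0.0ms @ 0 + 162.749ms (3/7)
2. 162.749ms @ 3/7 + 162.749ms (3/7)
3. 325.497ms @ 6/7 + 162.749ms (3/7)
4. 488.246ms @ 9/7 + 488.246ms (9/7)
5. 976.492ms @ 18/7 + 162.749ms (3/7)

note 2 onset = 3/7b = 162.749ms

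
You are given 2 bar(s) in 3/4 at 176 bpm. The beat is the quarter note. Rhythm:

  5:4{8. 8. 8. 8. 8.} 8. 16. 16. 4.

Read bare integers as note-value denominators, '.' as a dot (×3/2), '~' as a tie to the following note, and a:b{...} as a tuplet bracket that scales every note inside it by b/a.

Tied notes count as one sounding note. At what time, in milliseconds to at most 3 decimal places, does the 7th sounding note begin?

note 7 onset = 15/4b = 1278.409ms

1. 0.0ms @ 0 + 204.545ms (3/5)
2. 204.545ms @ 3/5 + 204.545ms (3/5)
3. 409.091ms @ 6/5 + 204.545ms (3/5)
4. 613.636ms @ 9/5 + 204.545ms (3/5)
5. 818.182ms @ 12/5 + 204.545ms (3/5)
6. 1022.727ms @ 3 + 255.682ms (3/4)
7. 1278.409ms @ 15/4 + 127.841ms (3/8)
8. 1406.25ms @ 33/8 + 127.841ms (3/8)
9. 1534.091ms @ 9/2 + 511.364ms (3/2)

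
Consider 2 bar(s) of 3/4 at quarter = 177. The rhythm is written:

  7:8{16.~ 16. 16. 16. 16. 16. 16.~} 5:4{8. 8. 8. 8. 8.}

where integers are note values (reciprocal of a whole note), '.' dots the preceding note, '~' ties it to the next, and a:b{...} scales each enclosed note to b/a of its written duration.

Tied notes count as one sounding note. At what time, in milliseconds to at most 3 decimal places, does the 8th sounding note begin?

note 8 onset = 21/5b = 1423.729ms

1. 0.0ms @ 0 + 290.557ms (6/7)
2. 290.557ms @ 6/7 + 145.278ms (3/7)
3. 435.835ms @ 9/7 + 145.278ms (3/7)
4. 581.114ms @ 12/7 + 145.278ms (3/7)
5. 726.392ms @ 15/7 + 145.278ms (3/7)
6. 871.671ms @ 18/7 + 348.668ms (36/35)
7. 1220.339ms @ 18/5 + 203.39ms (3/5)
8. 1423.729ms @ 21/5 + 203.39ms (3/5)
9. 1627.119ms @ 24/5 + 203.39ms (3/5)
10. 1830.508ms @ 27/5 + 203.39ms (3/5)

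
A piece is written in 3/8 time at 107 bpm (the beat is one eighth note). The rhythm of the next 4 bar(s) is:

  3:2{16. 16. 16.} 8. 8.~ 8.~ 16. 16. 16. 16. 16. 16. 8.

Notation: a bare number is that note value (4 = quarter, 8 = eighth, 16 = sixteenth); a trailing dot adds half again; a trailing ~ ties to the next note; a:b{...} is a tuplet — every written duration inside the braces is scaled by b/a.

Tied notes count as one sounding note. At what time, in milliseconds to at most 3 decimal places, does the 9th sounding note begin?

note 9 onset = 9b = 5046.729ms

1. 0.0ms @ 0 + 280.374ms (1/2)
2. 280.374ms @ 1/2 + 280.374ms (1/2)
3. 560.748ms @ 1 + 280.374ms (1/2)
4. 841.121ms @ 3/2 + 841.121ms (3/2)
5. 1682.243ms @ 3 + 2102.804ms (15/4)
6. 3785.047ms @ 27/4 + 420.561ms (3/4)
7. 4205.607ms @ 15/2 + 420.561ms (3/4)
8. 4626.168ms @ 33/4 + 420.561ms (3/4)
9. 5046.729ms @ 9 + 420.561ms (3/4)
10. 5467.29ms @ 39/4 + 420.561ms (3/4)
11. 5887.85ms @ 21/2 + 841.121ms (3/2)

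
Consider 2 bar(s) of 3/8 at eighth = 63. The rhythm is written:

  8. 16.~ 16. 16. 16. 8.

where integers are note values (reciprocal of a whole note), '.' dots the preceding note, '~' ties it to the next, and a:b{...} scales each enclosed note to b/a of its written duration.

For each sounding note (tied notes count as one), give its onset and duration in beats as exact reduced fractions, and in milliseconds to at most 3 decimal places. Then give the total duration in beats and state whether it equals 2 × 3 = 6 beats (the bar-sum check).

1) 0.0ms=0b +1428.571ms=3/2b
2) 1428.571ms=3/2b +1428.571ms=3/2b
3) 2857.143ms=3b +714.286ms=3/4b
4) 3571.429ms=15/4b +714.286ms=3/4b
5) 4285.714ms=9/2b +1428.571ms=3/2b
Σ=6b of 6 (63bpm 3/8) — PASS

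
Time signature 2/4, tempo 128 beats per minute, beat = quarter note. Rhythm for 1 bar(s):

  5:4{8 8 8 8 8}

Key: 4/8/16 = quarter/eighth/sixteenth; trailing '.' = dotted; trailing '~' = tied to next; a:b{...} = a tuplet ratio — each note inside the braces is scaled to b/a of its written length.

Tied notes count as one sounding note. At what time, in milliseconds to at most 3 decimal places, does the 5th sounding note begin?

1. 0.0ms @ 0 + 187.5ms (2/5)
2. 187.5ms @ 2/5 + 187.5ms (2/5)
3. 375.0ms @ 4/5 + 187.5ms (2/5)
4. 562.5ms @ 6/5 + 187.5ms (2/5)
5. 750.0ms @ 8/5 + 187.5ms (2/5)

note 5 onset = 8/5b = 750.0ms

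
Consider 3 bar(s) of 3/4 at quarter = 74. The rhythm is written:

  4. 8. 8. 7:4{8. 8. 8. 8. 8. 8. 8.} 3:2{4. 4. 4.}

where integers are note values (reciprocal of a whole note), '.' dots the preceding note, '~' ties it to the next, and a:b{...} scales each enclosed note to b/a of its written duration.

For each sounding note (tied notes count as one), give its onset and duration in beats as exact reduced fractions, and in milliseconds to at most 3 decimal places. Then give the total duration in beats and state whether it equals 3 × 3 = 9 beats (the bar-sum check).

1) 0.0ms=0b +1216.216ms=3/2b
2) 1216.216ms=3/2b +608.108ms=3/4b
3) 1824.324ms=9/4b +608.108ms=3/4b
4) 2432.432ms=3b +347.49ms=3/7b
5) 2779.923ms=24/7b +347.49ms=3/7b
6) 3127.413ms=27/7b +347.49ms=3/7b
7) 3474.903ms=30/7b +347.49ms=3/7b
8) 3822.394ms=33/7b +347.49ms=3/7b
9) 4169.884ms=36/7b +347.49ms=3/7b
10) 4517.375ms=39/7b +347.49ms=3/7b
11) 4864.865ms=6b +810.811ms=1b
12) 5675.676ms=7b +810.811ms=1b
13) 6486.486ms=8b +810.811ms=1b
Σ=9b of 9 (74bpm 3/4) — PASS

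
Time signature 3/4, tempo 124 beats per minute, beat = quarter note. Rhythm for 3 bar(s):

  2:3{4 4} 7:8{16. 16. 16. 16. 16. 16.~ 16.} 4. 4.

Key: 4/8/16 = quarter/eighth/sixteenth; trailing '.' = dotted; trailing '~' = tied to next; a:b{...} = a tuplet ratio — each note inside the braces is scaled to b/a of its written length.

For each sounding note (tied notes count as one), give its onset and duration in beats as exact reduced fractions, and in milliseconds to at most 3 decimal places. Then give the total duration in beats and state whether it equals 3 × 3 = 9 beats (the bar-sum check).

1) 0.0ms=0b +725.806ms=3/2b
2) 725.806ms=3/2b +725.806ms=3/2b
3) 1451.613ms=3b +207.373ms=3/7b
4) 1658.986ms=24/7b +207.373ms=3/7b
5) 1866.359ms=27/7b +207.373ms=3/7b
6) 2073.733ms=30/7b +207.373ms=3/7b
7) 2281.106ms=33/7b +207.373ms=3/7b
8) 2488.479ms=36/7b +414.747ms=6/7b
9) 2903.226ms=6b +725.806ms=3/2b
10) 3629.032ms=15/2b +725.806ms=3/2b
Σ=9b of 9 (124bpm 3/4) — PASS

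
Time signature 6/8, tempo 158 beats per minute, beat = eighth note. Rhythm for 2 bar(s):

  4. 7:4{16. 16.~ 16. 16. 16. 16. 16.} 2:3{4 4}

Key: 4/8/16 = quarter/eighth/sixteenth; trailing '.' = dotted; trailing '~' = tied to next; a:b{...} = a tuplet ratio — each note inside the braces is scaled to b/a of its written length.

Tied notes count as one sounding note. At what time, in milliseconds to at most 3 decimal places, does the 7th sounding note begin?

note 7 onset = 39/7b = 2115.732ms

1. 0.0ms @ 0 + 1139.241ms (3)
2. 1139.241ms @ 3 + 162.749ms (3/7)
3. 1301.989ms @ 24/7 + 325.497ms (6/7)
4. 1627.486ms @ 30/7 + 162.749ms (3/7)
5. 1790.235ms @ 33/7 + 162.749ms (3/7)
6. 1952.984ms @ 36/7 + 162.749ms (3/7)
7. 2115.732ms @ 39/7 + 162.749ms (3/7)
8. 2278.481ms @ 6 + 1139.241ms (3)
9. 3417.722ms @ 9 + 1139.241ms (3)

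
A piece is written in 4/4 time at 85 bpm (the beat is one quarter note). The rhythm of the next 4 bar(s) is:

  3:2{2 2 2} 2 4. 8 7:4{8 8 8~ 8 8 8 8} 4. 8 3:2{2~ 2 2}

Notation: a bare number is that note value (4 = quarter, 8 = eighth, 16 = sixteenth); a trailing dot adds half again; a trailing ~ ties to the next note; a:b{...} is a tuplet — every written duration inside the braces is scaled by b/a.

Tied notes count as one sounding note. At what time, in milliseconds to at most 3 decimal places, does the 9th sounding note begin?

1. 0.0ms @ 0 + 941.176ms (4/3)
2. 941.176ms @ 4/3 + 941.176ms (4/3)
3. 1882.353ms @ 8/3 + 941.176ms (4/3)
4. 2823.529ms @ 4 + 1411.765ms (2)
5. 4235.294ms @ 6 + 1058.824ms (3/2)
6. 5294.118ms @ 15/2 + 352.941ms (1/2)
7. 5647.059ms @ 8 + 201.681ms (2/7)
8. 5848.739ms @ 58/7 + 201.681ms (2/7)
9. 6050.42ms @ 60/7 + 403.361ms (4/7)
10. 6453.782ms @ 64/7 + 201.681ms (2/7)
11. 6655.462ms @ 66/7 + 201.681ms (2/7)
12. 6857.143ms @ 68/7 + 201.681ms (2/7)
13. 7058.824ms @ 10 + 1058.824ms (3/2)
14. 8117.647ms @ 23/2 + 352.941ms (1/2)
15. 8470.588ms @ 12 + 1882.353ms (8/3)
16. 10352.941ms @ 44/3 + 941.176ms (4/3)

note 9 onset = 60/7b = 6050.42ms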